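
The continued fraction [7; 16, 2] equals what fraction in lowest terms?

233/33

Using pₖ = aₖpₖ₋₁ + pₖ₋₂ and qₖ = aₖqₖ₋₁ + qₖ₋₂:
  k=0: a=7, p=7, q=1
  k=1: a=16, p=113, q=16
  k=2: a=2, p=233, q=33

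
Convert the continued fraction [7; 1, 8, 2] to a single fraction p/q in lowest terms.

150/19

Using pₖ = aₖpₖ₋₁ + pₖ₋₂ and qₖ = aₖqₖ₋₁ + qₖ₋₂:
  k=0: a=7, p=7, q=1
  k=1: a=1, p=8, q=1
  k=2: a=8, p=71, q=9
  k=3: a=2, p=150, q=19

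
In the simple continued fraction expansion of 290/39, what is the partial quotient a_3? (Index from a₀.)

2

290 = 7·39 + 17   →  a_0 = 7
39 = 2·17 + 5   →  a_1 = 2
17 = 3·5 + 2   →  a_2 = 3
5 = 2·2 + 1   →  a_3 = 2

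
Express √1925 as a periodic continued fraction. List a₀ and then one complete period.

[43; 1, 6, 1, 86]

a₀ = ⌊√1925⌋ = 43.
With m₀=0, d₀=1 and mₖ₊₁ = dₖaₖ − mₖ, dₖ₊₁ = (n − mₖ₊₁²)/dₖ, aₖ₊₁ = ⌊(a₀+mₖ₊₁)/dₖ₊₁⌋:
  k=1: m=43, d=76, a=1
  k=2: m=33, d=11, a=6
  k=3: m=33, d=76, a=1
  k=4: m=43, d=1, a=86
d=1 and a=2a₀=86 at k=4, so the next step gives (m, d) = (43, 76) again — its k=1 value — and the period has length 4.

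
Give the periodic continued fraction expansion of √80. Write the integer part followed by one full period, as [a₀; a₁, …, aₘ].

[8; 1, 16]

a₀ = ⌊√80⌋ = 8.
With m₀=0, d₀=1 and mₖ₊₁ = dₖaₖ − mₖ, dₖ₊₁ = (n − mₖ₊₁²)/dₖ, aₖ₊₁ = ⌊(a₀+mₖ₊₁)/dₖ₊₁⌋:
  k=1: m=8, d=16, a=1
  k=2: m=8, d=1, a=16
d=1 and a=2a₀=16 at k=2, so the next step gives (m, d) = (8, 16) again — its k=1 value — and the period has length 2.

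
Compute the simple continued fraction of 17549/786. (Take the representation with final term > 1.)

[22; 3, 17, 7, 2]

17549 = 22×786 + 257
786 = 3×257 + 15
257 = 17×15 + 2
15 = 7×2 + 1
2 = 2×1 + 0  (stop)
So 17549/786 = [22; 3, 17, 7, 2].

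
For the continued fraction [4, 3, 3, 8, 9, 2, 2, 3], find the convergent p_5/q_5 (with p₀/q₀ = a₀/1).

Using pₖ = aₖpₖ₋₁ + pₖ₋₂, qₖ = aₖqₖ₋₁ + qₖ₋₂ (with p₋₁=1, p₋₂=0, q₋₁=0, q₋₂=1):
  k=0: a=4, p=4, q=1
  k=1: a=3, p=13, q=3
  k=2: a=3, p=43, q=10
  k=3: a=8, p=357, q=83
  k=4: a=9, p=3256, q=757
  k=5: a=2, p=6869, q=1597

6869/1597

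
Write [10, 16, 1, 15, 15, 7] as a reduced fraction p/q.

290153/28845

Using pₖ = aₖpₖ₋₁ + pₖ₋₂ and qₖ = aₖqₖ₋₁ + qₖ₋₂:
  k=0: a=10, p=10, q=1
  k=1: a=16, p=161, q=16
  k=2: a=1, p=171, q=17
  k=3: a=15, p=2726, q=271
  k=4: a=15, p=41061, q=4082
  k=5: a=7, p=290153, q=28845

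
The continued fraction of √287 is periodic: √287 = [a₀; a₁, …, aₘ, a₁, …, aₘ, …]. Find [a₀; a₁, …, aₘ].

[16; 1, 15, 1, 32]

a₀ = ⌊√287⌋ = 16.
With m₀=0, d₀=1 and mₖ₊₁ = dₖaₖ − mₖ, dₖ₊₁ = (n − mₖ₊₁²)/dₖ, aₖ₊₁ = ⌊(a₀+mₖ₊₁)/dₖ₊₁⌋:
  k=1: m=16, d=31, a=1
  k=2: m=15, d=2, a=15
  k=3: m=15, d=31, a=1
  k=4: m=16, d=1, a=32
d=1 and a=2a₀=32 at k=4, so the next step gives (m, d) = (16, 31) again — its k=1 value — and the period has length 4.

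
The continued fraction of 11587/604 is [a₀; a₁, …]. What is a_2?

2

11587 = 19·604 + 111   →  a_0 = 19
604 = 5·111 + 49   →  a_1 = 5
111 = 2·49 + 13   →  a_2 = 2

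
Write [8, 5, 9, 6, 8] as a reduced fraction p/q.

Fold from the inside: start with 8/1.
  6 + 1/8 = 49/8
  9 + 8/49 = 449/49
  5 + 49/449 = 2294/449
  8 + 449/2294 = 18801/2294

18801/2294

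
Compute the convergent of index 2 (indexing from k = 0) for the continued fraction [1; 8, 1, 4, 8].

10/9

Using pₖ = aₖpₖ₋₁ + pₖ₋₂, qₖ = aₖqₖ₋₁ + qₖ₋₂ (with p₋₁=1, p₋₂=0, q₋₁=0, q₋₂=1):
  k=0: a=1, p=1, q=1
  k=1: a=8, p=9, q=8
  k=2: a=1, p=10, q=9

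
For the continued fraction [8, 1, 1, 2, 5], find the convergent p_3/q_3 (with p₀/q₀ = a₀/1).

Using pₖ = aₖpₖ₋₁ + pₖ₋₂, qₖ = aₖqₖ₋₁ + qₖ₋₂ (with p₋₁=1, p₋₂=0, q₋₁=0, q₋₂=1):
  k=0: a=8, p=8, q=1
  k=1: a=1, p=9, q=1
  k=2: a=1, p=17, q=2
  k=3: a=2, p=43, q=5

43/5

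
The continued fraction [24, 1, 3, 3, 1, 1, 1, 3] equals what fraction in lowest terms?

4235/171

Fold from the inside: start with 3/1.
  1 + 1/3 = 4/3
  1 + 3/4 = 7/4
  1 + 4/7 = 11/7
  3 + 7/11 = 40/11
  3 + 11/40 = 131/40
  1 + 40/131 = 171/131
  24 + 131/171 = 4235/171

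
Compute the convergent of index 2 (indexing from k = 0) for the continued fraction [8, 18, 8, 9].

Using pₖ = aₖpₖ₋₁ + pₖ₋₂, qₖ = aₖqₖ₋₁ + qₖ₋₂ (with p₋₁=1, p₋₂=0, q₋₁=0, q₋₂=1):
  k=0: a=8, p=8, q=1
  k=1: a=18, p=145, q=18
  k=2: a=8, p=1168, q=145

1168/145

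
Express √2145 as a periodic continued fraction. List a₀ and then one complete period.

[46; 3, 5, 2, 5, 3, 92]

a₀ = ⌊√2145⌋ = 46.
With m₀=0, d₀=1 and mₖ₊₁ = dₖaₖ − mₖ, dₖ₊₁ = (n − mₖ₊₁²)/dₖ, aₖ₊₁ = ⌊(a₀+mₖ₊₁)/dₖ₊₁⌋:
  k=1: m=46, d=29, a=3
  k=2: m=41, d=16, a=5
  k=3: m=39, d=39, a=2
  k=4: m=39, d=16, a=5
  k=5: m=41, d=29, a=3
  k=6: m=46, d=1, a=92
d=1 and a=2a₀=92 at k=6, so the next step gives (m, d) = (46, 29) again — its k=1 value — and the period has length 6.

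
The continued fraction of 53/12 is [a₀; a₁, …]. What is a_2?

2

53 = 4·12 + 5   →  a_0 = 4
12 = 2·5 + 2   →  a_1 = 2
5 = 2·2 + 1   →  a_2 = 2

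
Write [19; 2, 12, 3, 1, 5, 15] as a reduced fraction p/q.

Using pₖ = aₖpₖ₋₁ + pₖ₋₂ and qₖ = aₖqₖ₋₁ + qₖ₋₂:
  k=0: a=19, p=19, q=1
  k=1: a=2, p=39, q=2
  k=2: a=12, p=487, q=25
  k=3: a=3, p=1500, q=77
  k=4: a=1, p=1987, q=102
  k=5: a=5, p=11435, q=587
  k=6: a=15, p=173512, q=8907

173512/8907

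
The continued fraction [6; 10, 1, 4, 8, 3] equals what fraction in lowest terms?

Using pₖ = aₖpₖ₋₁ + pₖ₋₂ and qₖ = aₖqₖ₋₁ + qₖ₋₂:
  k=0: a=6, p=6, q=1
  k=1: a=10, p=61, q=10
  k=2: a=1, p=67, q=11
  k=3: a=4, p=329, q=54
  k=4: a=8, p=2699, q=443
  k=5: a=3, p=8426, q=1383

8426/1383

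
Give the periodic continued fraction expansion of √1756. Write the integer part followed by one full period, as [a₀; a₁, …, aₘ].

[41; 1, 9, 2, 20, 2, 9, 1, 82]

a₀ = ⌊√1756⌋ = 41.
With m₀=0, d₀=1 and mₖ₊₁ = dₖaₖ − mₖ, dₖ₊₁ = (n − mₖ₊₁²)/dₖ, aₖ₊₁ = ⌊(a₀+mₖ₊₁)/dₖ₊₁⌋:
  k=1: m=41, d=75, a=1
  k=2: m=34, d=8, a=9
  k=3: m=38, d=39, a=2
  k=4: m=40, d=4, a=20
  k=5: m=40, d=39, a=2
  k=6: m=38, d=8, a=9
  k=7: m=34, d=75, a=1
  k=8: m=41, d=1, a=82
d=1 and a=2a₀=82 at k=8, so the next step gives (m, d) = (41, 75) again — its k=1 value — and the period has length 8.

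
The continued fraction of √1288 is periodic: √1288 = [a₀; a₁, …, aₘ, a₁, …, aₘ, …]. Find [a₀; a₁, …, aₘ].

[35; 1, 7, 1, 70]

a₀ = ⌊√1288⌋ = 35.
With m₀=0, d₀=1 and mₖ₊₁ = dₖaₖ − mₖ, dₖ₊₁ = (n − mₖ₊₁²)/dₖ, aₖ₊₁ = ⌊(a₀+mₖ₊₁)/dₖ₊₁⌋:
  k=1: m=35, d=63, a=1
  k=2: m=28, d=8, a=7
  k=3: m=28, d=63, a=1
  k=4: m=35, d=1, a=70
d=1 and a=2a₀=70 at k=4, so the next step gives (m, d) = (35, 63) again — its k=1 value — and the period has length 4.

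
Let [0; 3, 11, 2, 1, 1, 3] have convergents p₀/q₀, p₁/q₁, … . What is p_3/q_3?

23/71

Using pₖ = aₖpₖ₋₁ + pₖ₋₂, qₖ = aₖqₖ₋₁ + qₖ₋₂ (with p₋₁=1, p₋₂=0, q₋₁=0, q₋₂=1):
  k=0: a=0, p=0, q=1
  k=1: a=3, p=1, q=3
  k=2: a=11, p=11, q=34
  k=3: a=2, p=23, q=71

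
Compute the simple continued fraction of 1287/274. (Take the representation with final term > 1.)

[4; 1, 2, 3, 3, 8]

1287 = 4×274 + 191
274 = 1×191 + 83
191 = 2×83 + 25
83 = 3×25 + 8
25 = 3×8 + 1
8 = 8×1 + 0  (stop)
So 1287/274 = [4; 1, 2, 3, 3, 8].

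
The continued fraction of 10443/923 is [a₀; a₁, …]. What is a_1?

10443 = 11·923 + 290   →  a_0 = 11
923 = 3·290 + 53   →  a_1 = 3

3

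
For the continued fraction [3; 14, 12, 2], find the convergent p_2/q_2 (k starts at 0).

519/169

Using pₖ = aₖpₖ₋₁ + pₖ₋₂, qₖ = aₖqₖ₋₁ + qₖ₋₂ (with p₋₁=1, p₋₂=0, q₋₁=0, q₋₂=1):
  k=0: a=3, p=3, q=1
  k=1: a=14, p=43, q=14
  k=2: a=12, p=519, q=169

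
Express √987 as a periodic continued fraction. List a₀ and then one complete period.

a₀ = ⌊√987⌋ = 31.
With m₀=0, d₀=1 and mₖ₊₁ = dₖaₖ − mₖ, dₖ₊₁ = (n − mₖ₊₁²)/dₖ, aₖ₊₁ = ⌊(a₀+mₖ₊₁)/dₖ₊₁⌋:
  k=1: m=31, d=26, a=2
  k=2: m=21, d=21, a=2
  k=3: m=21, d=26, a=2
  k=4: m=31, d=1, a=62
d=1 and a=2a₀=62 at k=4, so the next step gives (m, d) = (31, 26) again — its k=1 value — and the period has length 4.

[31; 2, 2, 2, 62]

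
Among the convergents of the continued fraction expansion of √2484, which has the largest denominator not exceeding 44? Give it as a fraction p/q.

√2484 = [49; 1, 5, 4, 5, 1, 98, …] (period length 6).
Convergents:
  p_0/q_0 = 49/1
  p_1/q_1 = 50/1
  p_2/q_2 = 299/6
  p_3/q_3 = 1246/25
  p_4/q_4 = 6529/131
q_3 = 25 ≤ 44 < 131 = q_4, so the answer is 1246/25.

1246/25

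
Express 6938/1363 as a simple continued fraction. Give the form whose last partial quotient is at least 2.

6938 = 5*1363 + 123
1363 = 11*123 + 10
123 = 12*10 + 3
10 = 3*3 + 1
3 = 3*1 + 0  (stop)
So 6938/1363 = [5; 11, 12, 3, 3].

[5; 11, 12, 3, 3]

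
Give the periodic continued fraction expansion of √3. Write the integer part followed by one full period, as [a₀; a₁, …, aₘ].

a₀ = ⌊√3⌋ = 1.
With m₀=0, d₀=1 and mₖ₊₁ = dₖaₖ − mₖ, dₖ₊₁ = (n − mₖ₊₁²)/dₖ, aₖ₊₁ = ⌊(a₀+mₖ₊₁)/dₖ₊₁⌋:
  k=1: m=1, d=2, a=1
  k=2: m=1, d=1, a=2
d=1 and a=2a₀=2 at k=2, so the next step gives (m, d) = (1, 2) again — its k=1 value — and the period has length 2.

[1; 1, 2]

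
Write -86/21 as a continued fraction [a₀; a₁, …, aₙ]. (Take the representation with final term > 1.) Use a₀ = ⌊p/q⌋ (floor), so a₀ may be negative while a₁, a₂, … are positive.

-86 = -5*21 + 19
21 = 1*19 + 2
19 = 9*2 + 1
2 = 2*1 + 0  (stop)
So -86/21 = [-5; 1, 9, 2].

[-5; 1, 9, 2]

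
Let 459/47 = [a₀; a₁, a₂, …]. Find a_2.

459 = 9·47 + 36   →  a_0 = 9
47 = 1·36 + 11   →  a_1 = 1
36 = 3·11 + 3   →  a_2 = 3

3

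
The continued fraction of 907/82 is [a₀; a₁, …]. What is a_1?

907 = 11·82 + 5   →  a_0 = 11
82 = 16·5 + 2   →  a_1 = 16

16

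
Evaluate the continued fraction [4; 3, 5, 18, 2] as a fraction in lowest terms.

Using pₖ = aₖpₖ₋₁ + pₖ₋₂ and qₖ = aₖqₖ₋₁ + qₖ₋₂:
  k=0: a=4, p=4, q=1
  k=1: a=3, p=13, q=3
  k=2: a=5, p=69, q=16
  k=3: a=18, p=1255, q=291
  k=4: a=2, p=2579, q=598

2579/598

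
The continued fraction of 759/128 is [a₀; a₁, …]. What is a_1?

759 = 5·128 + 119   →  a_0 = 5
128 = 1·119 + 9   →  a_1 = 1

1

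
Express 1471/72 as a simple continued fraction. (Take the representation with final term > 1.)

[20; 2, 3, 10]

1471 = 20·72 + 31
72 = 2·31 + 10
31 = 3·10 + 1
10 = 10·1 + 0  (stop)
So 1471/72 = [20; 2, 3, 10].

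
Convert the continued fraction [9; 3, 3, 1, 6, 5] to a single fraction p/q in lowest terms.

4216/453

Fold from the inside: start with 5/1.
  6 + 1/5 = 31/5
  1 + 5/31 = 36/31
  3 + 31/36 = 139/36
  3 + 36/139 = 453/139
  9 + 139/453 = 4216/453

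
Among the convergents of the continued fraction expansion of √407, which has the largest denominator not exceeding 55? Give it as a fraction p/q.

464/23

√407 = [20; 5, 1, 2, 1, 5, 40, …] (period length 6).
Convergents:
  p_0/q_0 = 20/1
  p_1/q_1 = 101/5
  p_2/q_2 = 121/6
  p_3/q_3 = 343/17
  p_4/q_4 = 464/23
  p_5/q_5 = 2663/132
q_4 = 23 ≤ 55 < 132 = q_5, so the answer is 464/23.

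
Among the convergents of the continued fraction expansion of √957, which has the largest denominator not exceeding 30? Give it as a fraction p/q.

464/15

√957 = [30; 1, 14, 2, 14, 1, 60, …] (period length 6).
Convergents:
  p_0/q_0 = 30/1
  p_1/q_1 = 31/1
  p_2/q_2 = 464/15
  p_3/q_3 = 959/31
q_2 = 15 ≤ 30 < 31 = q_3, so the answer is 464/15.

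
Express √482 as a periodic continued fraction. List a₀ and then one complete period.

a₀ = ⌊√482⌋ = 21.
With m₀=0, d₀=1 and mₖ₊₁ = dₖaₖ − mₖ, dₖ₊₁ = (n − mₖ₊₁²)/dₖ, aₖ₊₁ = ⌊(a₀+mₖ₊₁)/dₖ₊₁⌋:
  k=1: m=21, d=41, a=1
  k=2: m=20, d=2, a=20
  k=3: m=20, d=41, a=1
  k=4: m=21, d=1, a=42
d=1 and a=2a₀=42 at k=4, so the next step gives (m, d) = (21, 41) again — its k=1 value — and the period has length 4.

[21; 1, 20, 1, 42]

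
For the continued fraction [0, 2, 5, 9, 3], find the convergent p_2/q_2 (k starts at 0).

5/11

Using pₖ = aₖpₖ₋₁ + pₖ₋₂, qₖ = aₖqₖ₋₁ + qₖ₋₂ (with p₋₁=1, p₋₂=0, q₋₁=0, q₋₂=1):
  k=0: a=0, p=0, q=1
  k=1: a=2, p=1, q=2
  k=2: a=5, p=5, q=11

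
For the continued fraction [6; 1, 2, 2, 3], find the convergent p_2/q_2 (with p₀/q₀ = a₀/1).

20/3

Using pₖ = aₖpₖ₋₁ + pₖ₋₂, qₖ = aₖqₖ₋₁ + qₖ₋₂ (with p₋₁=1, p₋₂=0, q₋₁=0, q₋₂=1):
  k=0: a=6, p=6, q=1
  k=1: a=1, p=7, q=1
  k=2: a=2, p=20, q=3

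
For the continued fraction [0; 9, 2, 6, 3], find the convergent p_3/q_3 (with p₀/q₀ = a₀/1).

13/123

Using pₖ = aₖpₖ₋₁ + pₖ₋₂, qₖ = aₖqₖ₋₁ + qₖ₋₂ (with p₋₁=1, p₋₂=0, q₋₁=0, q₋₂=1):
  k=0: a=0, p=0, q=1
  k=1: a=9, p=1, q=9
  k=2: a=2, p=2, q=19
  k=3: a=6, p=13, q=123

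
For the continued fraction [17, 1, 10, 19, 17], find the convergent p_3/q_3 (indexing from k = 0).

Using pₖ = aₖpₖ₋₁ + pₖ₋₂, qₖ = aₖqₖ₋₁ + qₖ₋₂ (with p₋₁=1, p₋₂=0, q₋₁=0, q₋₂=1):
  k=0: a=17, p=17, q=1
  k=1: a=1, p=18, q=1
  k=2: a=10, p=197, q=11
  k=3: a=19, p=3761, q=210

3761/210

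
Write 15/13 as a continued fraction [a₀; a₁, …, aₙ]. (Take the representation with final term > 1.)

[1; 6, 2]

15 = 1·13 + 2
13 = 6·2 + 1
2 = 2·1 + 0  (stop)
So 15/13 = [1; 6, 2].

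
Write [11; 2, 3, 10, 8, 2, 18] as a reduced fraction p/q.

Fold from the inside: start with 18/1.
  2 + 1/18 = 37/18
  8 + 18/37 = 314/37
  10 + 37/314 = 3177/314
  3 + 314/3177 = 9845/3177
  2 + 3177/9845 = 22867/9845
  11 + 9845/22867 = 261382/22867

261382/22867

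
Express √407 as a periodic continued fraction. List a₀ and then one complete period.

[20; 5, 1, 2, 1, 5, 40]

a₀ = ⌊√407⌋ = 20.
With m₀=0, d₀=1 and mₖ₊₁ = dₖaₖ − mₖ, dₖ₊₁ = (n − mₖ₊₁²)/dₖ, aₖ₊₁ = ⌊(a₀+mₖ₊₁)/dₖ₊₁⌋:
  k=1: m=20, d=7, a=5
  k=2: m=15, d=26, a=1
  k=3: m=11, d=11, a=2
  k=4: m=11, d=26, a=1
  k=5: m=15, d=7, a=5
  k=6: m=20, d=1, a=40
d=1 and a=2a₀=40 at k=6, so the next step gives (m, d) = (20, 7) again — its k=1 value — and the period has length 6.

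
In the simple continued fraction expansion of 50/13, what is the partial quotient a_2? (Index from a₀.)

5

50 = 3·13 + 11   →  a_0 = 3
13 = 1·11 + 2   →  a_1 = 1
11 = 5·2 + 1   →  a_2 = 5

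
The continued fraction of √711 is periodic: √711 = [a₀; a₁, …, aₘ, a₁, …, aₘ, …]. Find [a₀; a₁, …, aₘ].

[26; 1, 1, 1, 52]

a₀ = ⌊√711⌋ = 26.
With m₀=0, d₀=1 and mₖ₊₁ = dₖaₖ − mₖ, dₖ₊₁ = (n − mₖ₊₁²)/dₖ, aₖ₊₁ = ⌊(a₀+mₖ₊₁)/dₖ₊₁⌋:
  k=1: m=26, d=35, a=1
  k=2: m=9, d=18, a=1
  k=3: m=9, d=35, a=1
  k=4: m=26, d=1, a=52
d=1 and a=2a₀=52 at k=4, so the next step gives (m, d) = (26, 35) again — its k=1 value — and the period has length 4.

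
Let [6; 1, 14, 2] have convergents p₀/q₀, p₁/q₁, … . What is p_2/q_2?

Using pₖ = aₖpₖ₋₁ + pₖ₋₂, qₖ = aₖqₖ₋₁ + qₖ₋₂ (with p₋₁=1, p₋₂=0, q₋₁=0, q₋₂=1):
  k=0: a=6, p=6, q=1
  k=1: a=1, p=7, q=1
  k=2: a=14, p=104, q=15

104/15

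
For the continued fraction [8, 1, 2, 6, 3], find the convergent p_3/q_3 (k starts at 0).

165/19

Using pₖ = aₖpₖ₋₁ + pₖ₋₂, qₖ = aₖqₖ₋₁ + qₖ₋₂ (with p₋₁=1, p₋₂=0, q₋₁=0, q₋₂=1):
  k=0: a=8, p=8, q=1
  k=1: a=1, p=9, q=1
  k=2: a=2, p=26, q=3
  k=3: a=6, p=165, q=19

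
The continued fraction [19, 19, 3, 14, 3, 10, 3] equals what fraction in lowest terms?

1554127/81574

Using pₖ = aₖpₖ₋₁ + pₖ₋₂ and qₖ = aₖqₖ₋₁ + qₖ₋₂:
  k=0: a=19, p=19, q=1
  k=1: a=19, p=362, q=19
  k=2: a=3, p=1105, q=58
  k=3: a=14, p=15832, q=831
  k=4: a=3, p=48601, q=2551
  k=5: a=10, p=501842, q=26341
  k=6: a=3, p=1554127, q=81574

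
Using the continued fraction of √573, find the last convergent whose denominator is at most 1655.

18360/767

√573 = [23; 1, 14, 1, 46, …] (period length 4).
Convergents:
  p_0/q_0 = 23/1
  p_1/q_1 = 24/1
  p_2/q_2 = 359/15
  p_3/q_3 = 383/16
  p_4/q_4 = 17977/751
  p_5/q_5 = 18360/767
  p_6/q_6 = 275017/11489
q_5 = 767 ≤ 1655 < 11489 = q_6, so the answer is 18360/767.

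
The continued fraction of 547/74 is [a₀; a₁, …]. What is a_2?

1

547 = 7·74 + 29   →  a_0 = 7
74 = 2·29 + 16   →  a_1 = 2
29 = 1·16 + 13   →  a_2 = 1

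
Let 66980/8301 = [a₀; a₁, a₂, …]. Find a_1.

66980 = 8·8301 + 572   →  a_0 = 8
8301 = 14·572 + 293   →  a_1 = 14

14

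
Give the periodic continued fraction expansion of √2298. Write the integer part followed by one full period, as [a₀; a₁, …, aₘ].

a₀ = ⌊√2298⌋ = 47.
With m₀=0, d₀=1 and mₖ₊₁ = dₖaₖ − mₖ, dₖ₊₁ = (n − mₖ₊₁²)/dₖ, aₖ₊₁ = ⌊(a₀+mₖ₊₁)/dₖ₊₁⌋:
  k=1: m=47, d=89, a=1
  k=2: m=42, d=6, a=14
  k=3: m=42, d=89, a=1
  k=4: m=47, d=1, a=94
d=1 and a=2a₀=94 at k=4, so the next step gives (m, d) = (47, 89) again — its k=1 value — and the period has length 4.

[47; 1, 14, 1, 94]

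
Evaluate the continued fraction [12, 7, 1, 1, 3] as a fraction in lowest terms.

643/53

Using pₖ = aₖpₖ₋₁ + pₖ₋₂ and qₖ = aₖqₖ₋₁ + qₖ₋₂:
  k=0: a=12, p=12, q=1
  k=1: a=7, p=85, q=7
  k=2: a=1, p=97, q=8
  k=3: a=1, p=182, q=15
  k=4: a=3, p=643, q=53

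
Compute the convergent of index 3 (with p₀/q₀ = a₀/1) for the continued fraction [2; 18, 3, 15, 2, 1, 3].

1732/843

Using pₖ = aₖpₖ₋₁ + pₖ₋₂, qₖ = aₖqₖ₋₁ + qₖ₋₂ (with p₋₁=1, p₋₂=0, q₋₁=0, q₋₂=1):
  k=0: a=2, p=2, q=1
  k=1: a=18, p=37, q=18
  k=2: a=3, p=113, q=55
  k=3: a=15, p=1732, q=843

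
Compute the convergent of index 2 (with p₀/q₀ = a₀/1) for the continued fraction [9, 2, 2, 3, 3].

Using pₖ = aₖpₖ₋₁ + pₖ₋₂, qₖ = aₖqₖ₋₁ + qₖ₋₂ (with p₋₁=1, p₋₂=0, q₋₁=0, q₋₂=1):
  k=0: a=9, p=9, q=1
  k=1: a=2, p=19, q=2
  k=2: a=2, p=47, q=5

47/5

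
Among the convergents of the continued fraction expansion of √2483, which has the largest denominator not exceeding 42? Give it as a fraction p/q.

2043/41

√2483 = [49; 1, 4, 1, 6, 1, 4, 1, 98, …] (period length 8).
Convergents:
  p_0/q_0 = 49/1
  p_1/q_1 = 50/1
  p_2/q_2 = 249/5
  p_3/q_3 = 299/6
  p_4/q_4 = 2043/41
  p_5/q_5 = 2342/47
q_4 = 41 ≤ 42 < 47 = q_5, so the answer is 2043/41.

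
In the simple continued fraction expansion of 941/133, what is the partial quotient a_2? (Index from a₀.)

3

941 = 7·133 + 10   →  a_0 = 7
133 = 13·10 + 3   →  a_1 = 13
10 = 3·3 + 1   →  a_2 = 3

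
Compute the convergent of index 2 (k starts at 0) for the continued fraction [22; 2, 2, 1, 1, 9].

112/5

Using pₖ = aₖpₖ₋₁ + pₖ₋₂, qₖ = aₖqₖ₋₁ + qₖ₋₂ (with p₋₁=1, p₋₂=0, q₋₁=0, q₋₂=1):
  k=0: a=22, p=22, q=1
  k=1: a=2, p=45, q=2
  k=2: a=2, p=112, q=5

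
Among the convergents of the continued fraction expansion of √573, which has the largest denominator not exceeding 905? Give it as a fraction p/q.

√573 = [23; 1, 14, 1, 46, …] (period length 4).
Convergents:
  p_0/q_0 = 23/1
  p_1/q_1 = 24/1
  p_2/q_2 = 359/15
  p_3/q_3 = 383/16
  p_4/q_4 = 17977/751
  p_5/q_5 = 18360/767
  p_6/q_6 = 275017/11489
q_5 = 767 ≤ 905 < 11489 = q_6, so the answer is 18360/767.

18360/767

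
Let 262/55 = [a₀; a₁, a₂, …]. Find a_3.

4

262 = 4·55 + 42   →  a_0 = 4
55 = 1·42 + 13   →  a_1 = 1
42 = 3·13 + 3   →  a_2 = 3
13 = 4·3 + 1   →  a_3 = 4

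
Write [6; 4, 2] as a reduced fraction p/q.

Using pₖ = aₖpₖ₋₁ + pₖ₋₂ and qₖ = aₖqₖ₋₁ + qₖ₋₂:
  k=0: a=6, p=6, q=1
  k=1: a=4, p=25, q=4
  k=2: a=2, p=56, q=9

56/9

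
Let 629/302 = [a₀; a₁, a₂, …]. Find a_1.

629 = 2·302 + 25   →  a_0 = 2
302 = 12·25 + 2   →  a_1 = 12

12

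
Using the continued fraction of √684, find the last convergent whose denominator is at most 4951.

√684 = [26; 6, 1, 1, 12, 1, 1, 6, 52, …] (period length 8).
Convergents:
  p_0/q_0 = 26/1
  p_1/q_1 = 157/6
  p_2/q_2 = 183/7
  p_3/q_3 = 340/13
  p_4/q_4 = 4263/163
  p_5/q_5 = 4603/176
  p_6/q_6 = 8866/339
  p_7/q_7 = 57799/2210
  p_8/q_8 = 3014414/115259
q_7 = 2210 ≤ 4951 < 115259 = q_8, so the answer is 57799/2210.

57799/2210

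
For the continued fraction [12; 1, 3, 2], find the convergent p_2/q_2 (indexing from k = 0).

51/4

Using pₖ = aₖpₖ₋₁ + pₖ₋₂, qₖ = aₖqₖ₋₁ + qₖ₋₂ (with p₋₁=1, p₋₂=0, q₋₁=0, q₋₂=1):
  k=0: a=12, p=12, q=1
  k=1: a=1, p=13, q=1
  k=2: a=3, p=51, q=4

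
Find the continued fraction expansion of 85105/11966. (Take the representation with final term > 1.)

85105 = 7×11966 + 1343
11966 = 8×1343 + 1222
1343 = 1×1222 + 121
1222 = 10×121 + 12
121 = 10×12 + 1
12 = 12×1 + 0  (stop)
So 85105/11966 = [7; 8, 1, 10, 10, 12].

[7; 8, 1, 10, 10, 12]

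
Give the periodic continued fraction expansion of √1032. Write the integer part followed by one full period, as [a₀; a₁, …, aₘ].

a₀ = ⌊√1032⌋ = 32.
With m₀=0, d₀=1 and mₖ₊₁ = dₖaₖ − mₖ, dₖ₊₁ = (n − mₖ₊₁²)/dₖ, aₖ₊₁ = ⌊(a₀+mₖ₊₁)/dₖ₊₁⌋:
  k=1: m=32, d=8, a=8
  k=2: m=32, d=1, a=64
d=1 and a=2a₀=64 at k=2, so the next step gives (m, d) = (32, 8) again — its k=1 value — and the period has length 2.

[32; 8, 64]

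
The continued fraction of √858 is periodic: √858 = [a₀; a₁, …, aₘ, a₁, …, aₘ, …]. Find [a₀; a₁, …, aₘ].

a₀ = ⌊√858⌋ = 29.
With m₀=0, d₀=1 and mₖ₊₁ = dₖaₖ − mₖ, dₖ₊₁ = (n − mₖ₊₁²)/dₖ, aₖ₊₁ = ⌊(a₀+mₖ₊₁)/dₖ₊₁⌋:
  k=1: m=29, d=17, a=3
  k=2: m=22, d=22, a=2
  k=3: m=22, d=17, a=3
  k=4: m=29, d=1, a=58
d=1 and a=2a₀=58 at k=4, so the next step gives (m, d) = (29, 17) again — its k=1 value — and the period has length 4.

[29; 3, 2, 3, 58]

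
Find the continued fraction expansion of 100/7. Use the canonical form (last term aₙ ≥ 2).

[14; 3, 2]

100 = 14·7 + 2
7 = 3·2 + 1
2 = 2·1 + 0  (stop)
So 100/7 = [14; 3, 2].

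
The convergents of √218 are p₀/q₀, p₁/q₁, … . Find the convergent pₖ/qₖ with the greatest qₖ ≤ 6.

59/4

√218 = [14; 1, 3, 3, 1, 28, …] (period length 5).
Convergents:
  p_0/q_0 = 14/1
  p_1/q_1 = 15/1
  p_2/q_2 = 59/4
  p_3/q_3 = 192/13
q_2 = 4 ≤ 6 < 13 = q_3, so the answer is 59/4.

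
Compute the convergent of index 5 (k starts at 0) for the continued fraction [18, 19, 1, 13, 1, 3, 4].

21227/1176

Using pₖ = aₖpₖ₋₁ + pₖ₋₂, qₖ = aₖqₖ₋₁ + qₖ₋₂ (with p₋₁=1, p₋₂=0, q₋₁=0, q₋₂=1):
  k=0: a=18, p=18, q=1
  k=1: a=19, p=343, q=19
  k=2: a=1, p=361, q=20
  k=3: a=13, p=5036, q=279
  k=4: a=1, p=5397, q=299
  k=5: a=3, p=21227, q=1176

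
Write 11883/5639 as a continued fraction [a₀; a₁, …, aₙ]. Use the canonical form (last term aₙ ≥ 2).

11883 = 2·5639 + 605
5639 = 9·605 + 194
605 = 3·194 + 23
194 = 8·23 + 10
23 = 2·10 + 3
10 = 3·3 + 1
3 = 3·1 + 0  (stop)
So 11883/5639 = [2; 9, 3, 8, 2, 3, 3].

[2; 9, 3, 8, 2, 3, 3]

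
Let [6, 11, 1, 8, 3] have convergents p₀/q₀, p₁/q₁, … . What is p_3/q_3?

651/107

Using pₖ = aₖpₖ₋₁ + pₖ₋₂, qₖ = aₖqₖ₋₁ + qₖ₋₂ (with p₋₁=1, p₋₂=0, q₋₁=0, q₋₂=1):
  k=0: a=6, p=6, q=1
  k=1: a=11, p=67, q=11
  k=2: a=1, p=73, q=12
  k=3: a=8, p=651, q=107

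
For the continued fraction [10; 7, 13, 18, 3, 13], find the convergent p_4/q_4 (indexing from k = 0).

Using pₖ = aₖpₖ₋₁ + pₖ₋₂, qₖ = aₖqₖ₋₁ + qₖ₋₂ (with p₋₁=1, p₋₂=0, q₋₁=0, q₋₂=1):
  k=0: a=10, p=10, q=1
  k=1: a=7, p=71, q=7
  k=2: a=13, p=933, q=92
  k=3: a=18, p=16865, q=1663
  k=4: a=3, p=51528, q=5081

51528/5081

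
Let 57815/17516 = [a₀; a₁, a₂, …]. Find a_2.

3

57815 = 3·17516 + 5267   →  a_0 = 3
17516 = 3·5267 + 1715   →  a_1 = 3
5267 = 3·1715 + 122   →  a_2 = 3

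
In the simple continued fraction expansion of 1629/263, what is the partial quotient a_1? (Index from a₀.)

1629 = 6·263 + 51   →  a_0 = 6
263 = 5·51 + 8   →  a_1 = 5

5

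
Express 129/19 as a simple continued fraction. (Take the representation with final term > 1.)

[6; 1, 3, 1, 3]

129 = 6×19 + 15
19 = 1×15 + 4
15 = 3×4 + 3
4 = 1×3 + 1
3 = 3×1 + 0  (stop)
So 129/19 = [6; 1, 3, 1, 3].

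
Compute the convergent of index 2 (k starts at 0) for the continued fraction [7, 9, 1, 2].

71/10

Using pₖ = aₖpₖ₋₁ + pₖ₋₂, qₖ = aₖqₖ₋₁ + qₖ₋₂ (with p₋₁=1, p₋₂=0, q₋₁=0, q₋₂=1):
  k=0: a=7, p=7, q=1
  k=1: a=9, p=64, q=9
  k=2: a=1, p=71, q=10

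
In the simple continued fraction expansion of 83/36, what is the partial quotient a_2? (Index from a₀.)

83 = 2·36 + 11   →  a_0 = 2
36 = 3·11 + 3   →  a_1 = 3
11 = 3·3 + 2   →  a_2 = 3

3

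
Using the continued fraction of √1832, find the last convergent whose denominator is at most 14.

√1832 = [42; 1, 4, 21, 4, 1, 84, …] (period length 6).
Convergents:
  p_0/q_0 = 42/1
  p_1/q_1 = 43/1
  p_2/q_2 = 214/5
  p_3/q_3 = 4537/106
q_2 = 5 ≤ 14 < 106 = q_3, so the answer is 214/5.

214/5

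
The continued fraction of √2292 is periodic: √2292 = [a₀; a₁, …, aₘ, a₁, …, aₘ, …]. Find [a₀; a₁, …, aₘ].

[47; 1, 6, 1, 94]

a₀ = ⌊√2292⌋ = 47.
With m₀=0, d₀=1 and mₖ₊₁ = dₖaₖ − mₖ, dₖ₊₁ = (n − mₖ₊₁²)/dₖ, aₖ₊₁ = ⌊(a₀+mₖ₊₁)/dₖ₊₁⌋:
  k=1: m=47, d=83, a=1
  k=2: m=36, d=12, a=6
  k=3: m=36, d=83, a=1
  k=4: m=47, d=1, a=94
d=1 and a=2a₀=94 at k=4, so the next step gives (m, d) = (47, 83) again — its k=1 value — and the period has length 4.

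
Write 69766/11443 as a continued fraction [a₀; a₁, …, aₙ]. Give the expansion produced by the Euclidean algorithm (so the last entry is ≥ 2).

69766 = 6×11443 + 1108
11443 = 10×1108 + 363
1108 = 3×363 + 19
363 = 19×19 + 2
19 = 9×2 + 1
2 = 2×1 + 0  (stop)
So 69766/11443 = [6; 10, 3, 19, 9, 2].

[6; 10, 3, 19, 9, 2]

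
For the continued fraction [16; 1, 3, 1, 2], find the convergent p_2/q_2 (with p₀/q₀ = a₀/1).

67/4

Using pₖ = aₖpₖ₋₁ + pₖ₋₂, qₖ = aₖqₖ₋₁ + qₖ₋₂ (with p₋₁=1, p₋₂=0, q₋₁=0, q₋₂=1):
  k=0: a=16, p=16, q=1
  k=1: a=1, p=17, q=1
  k=2: a=3, p=67, q=4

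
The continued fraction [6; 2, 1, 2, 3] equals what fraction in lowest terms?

172/27

Using pₖ = aₖpₖ₋₁ + pₖ₋₂ and qₖ = aₖqₖ₋₁ + qₖ₋₂:
  k=0: a=6, p=6, q=1
  k=1: a=2, p=13, q=2
  k=2: a=1, p=19, q=3
  k=3: a=2, p=51, q=8
  k=4: a=3, p=172, q=27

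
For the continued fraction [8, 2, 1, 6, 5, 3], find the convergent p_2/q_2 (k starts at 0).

25/3

Using pₖ = aₖpₖ₋₁ + pₖ₋₂, qₖ = aₖqₖ₋₁ + qₖ₋₂ (with p₋₁=1, p₋₂=0, q₋₁=0, q₋₂=1):
  k=0: a=8, p=8, q=1
  k=1: a=2, p=17, q=2
  k=2: a=1, p=25, q=3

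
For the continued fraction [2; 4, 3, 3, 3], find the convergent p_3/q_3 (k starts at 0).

Using pₖ = aₖpₖ₋₁ + pₖ₋₂, qₖ = aₖqₖ₋₁ + qₖ₋₂ (with p₋₁=1, p₋₂=0, q₋₁=0, q₋₂=1):
  k=0: a=2, p=2, q=1
  k=1: a=4, p=9, q=4
  k=2: a=3, p=29, q=13
  k=3: a=3, p=96, q=43

96/43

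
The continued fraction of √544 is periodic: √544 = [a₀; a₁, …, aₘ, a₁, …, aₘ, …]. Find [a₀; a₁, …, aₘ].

a₀ = ⌊√544⌋ = 23.
With m₀=0, d₀=1 and mₖ₊₁ = dₖaₖ − mₖ, dₖ₊₁ = (n − mₖ₊₁²)/dₖ, aₖ₊₁ = ⌊(a₀+mₖ₊₁)/dₖ₊₁⌋:
  k=1: m=23, d=15, a=3
  k=2: m=22, d=4, a=11
  k=3: m=22, d=15, a=3
  k=4: m=23, d=1, a=46
d=1 and a=2a₀=46 at k=4, so the next step gives (m, d) = (23, 15) again — its k=1 value — and the period has length 4.

[23; 3, 11, 3, 46]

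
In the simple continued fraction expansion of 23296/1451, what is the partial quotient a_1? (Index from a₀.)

23296 = 16·1451 + 80   →  a_0 = 16
1451 = 18·80 + 11   →  a_1 = 18

18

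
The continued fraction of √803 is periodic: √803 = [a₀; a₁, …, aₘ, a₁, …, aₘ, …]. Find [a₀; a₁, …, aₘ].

[28; 2, 1, 27, 1, 2, 56]

a₀ = ⌊√803⌋ = 28.
With m₀=0, d₀=1 and mₖ₊₁ = dₖaₖ − mₖ, dₖ₊₁ = (n − mₖ₊₁²)/dₖ, aₖ₊₁ = ⌊(a₀+mₖ₊₁)/dₖ₊₁⌋:
  k=1: m=28, d=19, a=2
  k=2: m=10, d=37, a=1
  k=3: m=27, d=2, a=27
  k=4: m=27, d=37, a=1
  k=5: m=10, d=19, a=2
  k=6: m=28, d=1, a=56
d=1 and a=2a₀=56 at k=6, so the next step gives (m, d) = (28, 19) again — its k=1 value — and the period has length 6.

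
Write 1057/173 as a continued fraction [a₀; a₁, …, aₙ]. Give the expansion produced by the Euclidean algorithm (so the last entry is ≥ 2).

1057 = 6×173 + 19
173 = 9×19 + 2
19 = 9×2 + 1
2 = 2×1 + 0  (stop)
So 1057/173 = [6; 9, 9, 2].

[6; 9, 9, 2]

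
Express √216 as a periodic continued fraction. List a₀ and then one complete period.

a₀ = ⌊√216⌋ = 14.

[14; 1, 2, 3, 2, 1, 28]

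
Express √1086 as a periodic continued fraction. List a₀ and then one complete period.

[32; 1, 20, 1, 64]

a₀ = ⌊√1086⌋ = 32.
With m₀=0, d₀=1 and mₖ₊₁ = dₖaₖ − mₖ, dₖ₊₁ = (n − mₖ₊₁²)/dₖ, aₖ₊₁ = ⌊(a₀+mₖ₊₁)/dₖ₊₁⌋:
  k=1: m=32, d=62, a=1
  k=2: m=30, d=3, a=20
  k=3: m=30, d=62, a=1
  k=4: m=32, d=1, a=64
d=1 and a=2a₀=64 at k=4, so the next step gives (m, d) = (32, 62) again — its k=1 value — and the period has length 4.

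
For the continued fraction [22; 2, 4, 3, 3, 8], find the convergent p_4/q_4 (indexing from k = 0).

Using pₖ = aₖpₖ₋₁ + pₖ₋₂, qₖ = aₖqₖ₋₁ + qₖ₋₂ (with p₋₁=1, p₋₂=0, q₋₁=0, q₋₂=1):
  k=0: a=22, p=22, q=1
  k=1: a=2, p=45, q=2
  k=2: a=4, p=202, q=9
  k=3: a=3, p=651, q=29
  k=4: a=3, p=2155, q=96

2155/96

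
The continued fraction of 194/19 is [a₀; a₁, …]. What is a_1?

194 = 10·19 + 4   →  a_0 = 10
19 = 4·4 + 3   →  a_1 = 4

4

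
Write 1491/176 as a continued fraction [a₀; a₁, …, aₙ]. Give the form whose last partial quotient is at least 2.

[8; 2, 8, 3, 3]

1491 = 8*176 + 83
176 = 2*83 + 10
83 = 8*10 + 3
10 = 3*3 + 1
3 = 3*1 + 0  (stop)
So 1491/176 = [8; 2, 8, 3, 3].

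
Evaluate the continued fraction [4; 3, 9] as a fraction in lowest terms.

Using pₖ = aₖpₖ₋₁ + pₖ₋₂ and qₖ = aₖqₖ₋₁ + qₖ₋₂:
  k=0: a=4, p=4, q=1
  k=1: a=3, p=13, q=3
  k=2: a=9, p=121, q=28

121/28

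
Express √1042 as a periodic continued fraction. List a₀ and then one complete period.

a₀ = ⌊√1042⌋ = 32.
With m₀=0, d₀=1 and mₖ₊₁ = dₖaₖ − mₖ, dₖ₊₁ = (n − mₖ₊₁²)/dₖ, aₖ₊₁ = ⌊(a₀+mₖ₊₁)/dₖ₊₁⌋:
  k=1: m=32, d=18, a=3
  k=2: m=22, d=31, a=1
  k=3: m=9, d=31, a=1
  k=4: m=22, d=18, a=3
  k=5: m=32, d=1, a=64
d=1 and a=2a₀=64 at k=5, so the next step gives (m, d) = (32, 18) again — its k=1 value — and the period has length 5.

[32; 3, 1, 1, 3, 64]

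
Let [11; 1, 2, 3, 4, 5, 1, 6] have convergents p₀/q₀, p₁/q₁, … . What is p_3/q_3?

117/10

Using pₖ = aₖpₖ₋₁ + pₖ₋₂, qₖ = aₖqₖ₋₁ + qₖ₋₂ (with p₋₁=1, p₋₂=0, q₋₁=0, q₋₂=1):
  k=0: a=11, p=11, q=1
  k=1: a=1, p=12, q=1
  k=2: a=2, p=35, q=3
  k=3: a=3, p=117, q=10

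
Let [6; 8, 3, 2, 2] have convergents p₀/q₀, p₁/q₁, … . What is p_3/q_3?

355/58

Using pₖ = aₖpₖ₋₁ + pₖ₋₂, qₖ = aₖqₖ₋₁ + qₖ₋₂ (with p₋₁=1, p₋₂=0, q₋₁=0, q₋₂=1):
  k=0: a=6, p=6, q=1
  k=1: a=8, p=49, q=8
  k=2: a=3, p=153, q=25
  k=3: a=2, p=355, q=58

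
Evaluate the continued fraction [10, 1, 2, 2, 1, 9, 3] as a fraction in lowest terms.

3221/301

Fold from the inside: start with 3/1.
  9 + 1/3 = 28/3
  1 + 3/28 = 31/28
  2 + 28/31 = 90/31
  2 + 31/90 = 211/90
  1 + 90/211 = 301/211
  10 + 211/301 = 3221/301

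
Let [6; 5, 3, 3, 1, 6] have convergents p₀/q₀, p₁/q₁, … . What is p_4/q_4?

427/69

Using pₖ = aₖpₖ₋₁ + pₖ₋₂, qₖ = aₖqₖ₋₁ + qₖ₋₂ (with p₋₁=1, p₋₂=0, q₋₁=0, q₋₂=1):
  k=0: a=6, p=6, q=1
  k=1: a=5, p=31, q=5
  k=2: a=3, p=99, q=16
  k=3: a=3, p=328, q=53
  k=4: a=1, p=427, q=69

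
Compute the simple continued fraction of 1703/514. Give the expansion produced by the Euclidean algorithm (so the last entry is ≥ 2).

1703 = 3*514 + 161
514 = 3*161 + 31
161 = 5*31 + 6
31 = 5*6 + 1
6 = 6*1 + 0  (stop)
So 1703/514 = [3; 3, 5, 5, 6].

[3; 3, 5, 5, 6]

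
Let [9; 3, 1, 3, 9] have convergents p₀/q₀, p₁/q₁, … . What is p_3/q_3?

Using pₖ = aₖpₖ₋₁ + pₖ₋₂, qₖ = aₖqₖ₋₁ + qₖ₋₂ (with p₋₁=1, p₋₂=0, q₋₁=0, q₋₂=1):
  k=0: a=9, p=9, q=1
  k=1: a=3, p=28, q=3
  k=2: a=1, p=37, q=4
  k=3: a=3, p=139, q=15

139/15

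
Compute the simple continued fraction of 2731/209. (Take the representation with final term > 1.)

[13; 14, 1, 13]

2731 = 13×209 + 14
209 = 14×14 + 13
14 = 1×13 + 1
13 = 13×1 + 0  (stop)
So 2731/209 = [13; 14, 1, 13].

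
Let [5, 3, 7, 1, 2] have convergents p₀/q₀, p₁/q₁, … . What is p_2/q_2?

Using pₖ = aₖpₖ₋₁ + pₖ₋₂, qₖ = aₖqₖ₋₁ + qₖ₋₂ (with p₋₁=1, p₋₂=0, q₋₁=0, q₋₂=1):
  k=0: a=5, p=5, q=1
  k=1: a=3, p=16, q=3
  k=2: a=7, p=117, q=22

117/22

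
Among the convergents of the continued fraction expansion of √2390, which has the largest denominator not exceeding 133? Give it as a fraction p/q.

4351/89

√2390 = [48; 1, 7, 1, 8, 1, 7, 1, 96, …] (period length 8).
Convergents:
  p_0/q_0 = 48/1
  p_1/q_1 = 49/1
  p_2/q_2 = 391/8
  p_3/q_3 = 440/9
  p_4/q_4 = 3911/80
  p_5/q_5 = 4351/89
  p_6/q_6 = 34368/703
q_5 = 89 ≤ 133 < 703 = q_6, so the answer is 4351/89.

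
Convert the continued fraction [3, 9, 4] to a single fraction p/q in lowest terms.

115/37

Using pₖ = aₖpₖ₋₁ + pₖ₋₂ and qₖ = aₖqₖ₋₁ + qₖ₋₂:
  k=0: a=3, p=3, q=1
  k=1: a=9, p=28, q=9
  k=2: a=4, p=115, q=37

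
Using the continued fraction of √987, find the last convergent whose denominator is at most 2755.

47439/1510

√987 = [31; 2, 2, 2, 62, …] (period length 4).
Convergents:
  p_0/q_0 = 31/1
  p_1/q_1 = 63/2
  p_2/q_2 = 157/5
  p_3/q_3 = 377/12
  p_4/q_4 = 23531/749
  p_5/q_5 = 47439/1510
  p_6/q_6 = 118409/3769
q_5 = 1510 ≤ 2755 < 3769 = q_6, so the answer is 47439/1510.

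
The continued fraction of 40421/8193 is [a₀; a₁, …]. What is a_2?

14

40421 = 4·8193 + 7649   →  a_0 = 4
8193 = 1·7649 + 544   →  a_1 = 1
7649 = 14·544 + 33   →  a_2 = 14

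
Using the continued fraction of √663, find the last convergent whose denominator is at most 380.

√663 = [25; 1, 2, 1, 50, …] (period length 4).
Convergents:
  p_0/q_0 = 25/1
  p_1/q_1 = 26/1
  p_2/q_2 = 77/3
  p_3/q_3 = 103/4
  p_4/q_4 = 5227/203
  p_5/q_5 = 5330/207
  p_6/q_6 = 15887/617
q_5 = 207 ≤ 380 < 617 = q_6, so the answer is 5330/207.

5330/207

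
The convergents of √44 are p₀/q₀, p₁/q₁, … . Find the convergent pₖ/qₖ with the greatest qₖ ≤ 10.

√44 = [6; 1, 1, 1, 2, 1, 1, 1, 12, …] (period length 8).
Convergents:
  p_0/q_0 = 6/1
  p_1/q_1 = 7/1
  p_2/q_2 = 13/2
  p_3/q_3 = 20/3
  p_4/q_4 = 53/8
  p_5/q_5 = 73/11
q_4 = 8 ≤ 10 < 11 = q_5, so the answer is 53/8.

53/8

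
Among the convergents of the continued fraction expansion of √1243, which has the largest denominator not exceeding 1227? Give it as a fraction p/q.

√1243 = [35; 3, 1, 9, 3, 9, 1, 3, 70, …] (period length 8).
Convergents:
  p_0/q_0 = 35/1
  p_1/q_1 = 106/3
  p_2/q_2 = 141/4
  p_3/q_3 = 1375/39
  p_4/q_4 = 4266/121
  p_5/q_5 = 39769/1128
  p_6/q_6 = 44035/1249
q_5 = 1128 ≤ 1227 < 1249 = q_6, so the answer is 39769/1128.

39769/1128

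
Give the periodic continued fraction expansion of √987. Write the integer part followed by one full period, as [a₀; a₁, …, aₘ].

a₀ = ⌊√987⌋ = 31.

[31; 2, 2, 2, 62]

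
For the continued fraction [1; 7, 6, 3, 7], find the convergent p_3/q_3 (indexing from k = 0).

155/136

Using pₖ = aₖpₖ₋₁ + pₖ₋₂, qₖ = aₖqₖ₋₁ + qₖ₋₂ (with p₋₁=1, p₋₂=0, q₋₁=0, q₋₂=1):
  k=0: a=1, p=1, q=1
  k=1: a=7, p=8, q=7
  k=2: a=6, p=49, q=43
  k=3: a=3, p=155, q=136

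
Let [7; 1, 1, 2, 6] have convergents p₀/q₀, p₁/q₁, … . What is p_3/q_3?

Using pₖ = aₖpₖ₋₁ + pₖ₋₂, qₖ = aₖqₖ₋₁ + qₖ₋₂ (with p₋₁=1, p₋₂=0, q₋₁=0, q₋₂=1):
  k=0: a=7, p=7, q=1
  k=1: a=1, p=8, q=1
  k=2: a=1, p=15, q=2
  k=3: a=2, p=38, q=5

38/5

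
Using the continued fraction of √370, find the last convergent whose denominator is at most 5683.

50339/2617

√370 = [19; 4, 4, 38, …] (period length 3).
Convergents:
  p_0/q_0 = 19/1
  p_1/q_1 = 77/4
  p_2/q_2 = 327/17
  p_3/q_3 = 12503/650
  p_4/q_4 = 50339/2617
  p_5/q_5 = 213859/11118
q_4 = 2617 ≤ 5683 < 11118 = q_5, so the answer is 50339/2617.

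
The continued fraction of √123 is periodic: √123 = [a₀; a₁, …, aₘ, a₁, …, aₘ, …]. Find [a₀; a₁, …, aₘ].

a₀ = ⌊√123⌋ = 11.

[11; 11, 22]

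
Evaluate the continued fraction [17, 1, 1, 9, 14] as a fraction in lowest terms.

4697/268

Fold from the inside: start with 14/1.
  9 + 1/14 = 127/14
  1 + 14/127 = 141/127
  1 + 127/141 = 268/141
  17 + 141/268 = 4697/268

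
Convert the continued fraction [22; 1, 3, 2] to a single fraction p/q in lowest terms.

205/9

Using pₖ = aₖpₖ₋₁ + pₖ₋₂ and qₖ = aₖqₖ₋₁ + qₖ₋₂:
  k=0: a=22, p=22, q=1
  k=1: a=1, p=23, q=1
  k=2: a=3, p=91, q=4
  k=3: a=2, p=205, q=9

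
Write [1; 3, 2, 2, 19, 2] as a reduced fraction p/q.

876/677

Fold from the inside: start with 2/1.
  19 + 1/2 = 39/2
  2 + 2/39 = 80/39
  2 + 39/80 = 199/80
  3 + 80/199 = 677/199
  1 + 199/677 = 876/677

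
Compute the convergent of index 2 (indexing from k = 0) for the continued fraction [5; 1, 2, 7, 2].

17/3

Using pₖ = aₖpₖ₋₁ + pₖ₋₂, qₖ = aₖqₖ₋₁ + qₖ₋₂ (with p₋₁=1, p₋₂=0, q₋₁=0, q₋₂=1):
  k=0: a=5, p=5, q=1
  k=1: a=1, p=6, q=1
  k=2: a=2, p=17, q=3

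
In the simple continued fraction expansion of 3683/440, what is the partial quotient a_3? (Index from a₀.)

2

3683 = 8·440 + 163   →  a_0 = 8
440 = 2·163 + 114   →  a_1 = 2
163 = 1·114 + 49   →  a_2 = 1
114 = 2·49 + 16   →  a_3 = 2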